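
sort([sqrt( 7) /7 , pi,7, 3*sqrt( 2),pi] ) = [sqrt(7) /7, pi, pi,3* sqrt(2 ) , 7 ] 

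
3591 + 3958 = 7549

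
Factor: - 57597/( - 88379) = 3^1*73^1*263^1* 88379^( - 1 ) 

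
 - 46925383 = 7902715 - 54828098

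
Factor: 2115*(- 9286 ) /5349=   -  6546630/1783 = - 2^1*3^1 * 5^1 * 47^1*1783^( - 1 ) *4643^1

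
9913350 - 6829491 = 3083859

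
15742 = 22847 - 7105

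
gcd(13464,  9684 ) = 36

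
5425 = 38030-32605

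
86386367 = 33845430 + 52540937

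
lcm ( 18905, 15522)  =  1474590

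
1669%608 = 453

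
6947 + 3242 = 10189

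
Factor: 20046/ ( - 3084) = -13/2 = - 2^(  -  1 )*13^1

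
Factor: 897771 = 3^1*7^1 * 42751^1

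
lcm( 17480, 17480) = 17480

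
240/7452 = 20/621 = 0.03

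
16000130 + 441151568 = 457151698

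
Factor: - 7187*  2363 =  - 17^1*139^1 * 7187^1 =- 16982881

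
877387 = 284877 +592510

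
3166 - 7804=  - 4638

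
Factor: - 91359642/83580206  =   -45679821/41790103 = - 3^1*11^1*23^( - 1 )*71^( - 1)*157^(  -  1 ) *163^( - 1) * 1384237^1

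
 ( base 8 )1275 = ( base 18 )22h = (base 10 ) 701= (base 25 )131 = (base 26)10P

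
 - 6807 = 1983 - 8790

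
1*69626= 69626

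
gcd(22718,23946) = 614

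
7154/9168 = 3577/4584 = 0.78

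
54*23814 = 1285956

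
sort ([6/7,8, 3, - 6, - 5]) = [ - 6, - 5,6/7,3, 8]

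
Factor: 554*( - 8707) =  - 4823678=- 2^1* 277^1*8707^1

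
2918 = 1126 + 1792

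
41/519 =41/519 = 0.08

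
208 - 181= 27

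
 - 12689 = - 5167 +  - 7522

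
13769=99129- 85360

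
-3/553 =  -  3/553 = - 0.01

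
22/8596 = 11/4298= 0.00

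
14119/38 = 14119/38 =371.55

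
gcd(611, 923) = 13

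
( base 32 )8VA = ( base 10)9194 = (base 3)110121112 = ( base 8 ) 21752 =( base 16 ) 23EA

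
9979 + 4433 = 14412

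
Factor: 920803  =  13^1*193^1*367^1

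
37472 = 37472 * 1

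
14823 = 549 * 27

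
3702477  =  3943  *939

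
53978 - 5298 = 48680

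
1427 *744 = 1061688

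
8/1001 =8/1001 =0.01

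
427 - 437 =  - 10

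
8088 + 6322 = 14410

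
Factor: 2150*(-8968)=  - 19281200 = - 2^4*5^2 * 19^1*43^1*59^1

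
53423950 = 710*75245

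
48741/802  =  60  +  621/802= 60.77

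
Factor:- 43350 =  - 2^1 * 3^1*5^2*17^2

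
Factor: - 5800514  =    -  2^1*151^1*19207^1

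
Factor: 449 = 449^1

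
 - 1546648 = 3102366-4649014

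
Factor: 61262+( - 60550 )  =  712 = 2^3 * 89^1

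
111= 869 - 758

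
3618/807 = 4 + 130/269=4.48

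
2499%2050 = 449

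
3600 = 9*400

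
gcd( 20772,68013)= 9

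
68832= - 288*( - 239 ) 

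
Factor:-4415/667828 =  - 2^( - 2)*5^1*7^( - 1)*17^( - 1) * 23^( - 1)* 61^( - 1 )*883^1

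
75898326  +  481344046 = 557242372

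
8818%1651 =563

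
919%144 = 55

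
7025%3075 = 875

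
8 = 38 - 30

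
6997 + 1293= 8290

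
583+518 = 1101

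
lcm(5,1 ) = 5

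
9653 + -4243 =5410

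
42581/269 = 158 + 79/269 = 158.29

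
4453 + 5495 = 9948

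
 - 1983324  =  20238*( - 98)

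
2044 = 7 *292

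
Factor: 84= 2^2 * 3^1*7^1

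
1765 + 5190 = 6955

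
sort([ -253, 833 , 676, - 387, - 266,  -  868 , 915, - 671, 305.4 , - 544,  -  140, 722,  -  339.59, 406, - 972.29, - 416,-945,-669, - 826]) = [ - 972.29, - 945  , - 868, - 826, - 671, - 669,  -  544,-416 ,-387, - 339.59,-266, - 253, - 140,305.4,406, 676,722, 833, 915] 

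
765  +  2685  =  3450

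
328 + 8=336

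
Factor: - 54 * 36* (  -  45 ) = 87480 = 2^3*3^7*5^1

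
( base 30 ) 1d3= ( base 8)2415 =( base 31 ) 1am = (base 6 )5553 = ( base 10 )1293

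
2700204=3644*741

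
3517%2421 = 1096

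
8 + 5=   13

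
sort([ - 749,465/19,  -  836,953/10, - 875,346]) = [-875, - 836, - 749 , 465/19,953/10,346]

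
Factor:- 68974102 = -2^1*23^1 *163^1*9199^1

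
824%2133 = 824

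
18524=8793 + 9731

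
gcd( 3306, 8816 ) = 1102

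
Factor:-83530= -2^1*5^1*8353^1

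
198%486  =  198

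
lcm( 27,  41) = 1107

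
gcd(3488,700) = 4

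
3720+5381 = 9101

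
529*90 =47610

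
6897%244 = 65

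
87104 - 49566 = 37538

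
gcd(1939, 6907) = 1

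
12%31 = 12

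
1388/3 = 1388/3  =  462.67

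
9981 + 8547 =18528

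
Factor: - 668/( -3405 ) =2^2*3^( -1)*5^( - 1)*167^1*227^(-1)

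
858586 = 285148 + 573438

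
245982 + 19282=265264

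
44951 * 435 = 19553685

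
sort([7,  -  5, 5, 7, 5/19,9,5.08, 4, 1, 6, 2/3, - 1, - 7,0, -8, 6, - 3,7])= [ - 8, - 7, - 5, - 3,-1, 0, 5/19, 2/3, 1, 4, 5, 5.08,6,6, 7,7,7, 9 ]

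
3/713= 3/713 = 0.00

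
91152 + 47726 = 138878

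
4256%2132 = 2124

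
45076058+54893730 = 99969788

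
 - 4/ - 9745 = 4/9745 = 0.00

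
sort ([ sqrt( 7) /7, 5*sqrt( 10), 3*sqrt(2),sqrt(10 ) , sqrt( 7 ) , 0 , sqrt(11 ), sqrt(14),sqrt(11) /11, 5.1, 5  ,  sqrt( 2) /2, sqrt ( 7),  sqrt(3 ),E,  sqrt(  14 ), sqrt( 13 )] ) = [ 0 , sqrt ( 11)/11 , sqrt( 7)/7, sqrt(2) /2,sqrt ( 3 ),sqrt(7), sqrt(7), E , sqrt(10 ), sqrt( 11),sqrt(13 ),  sqrt(14 ), sqrt(14 ),  3*sqrt( 2),5, 5.1, 5*sqrt(10 )]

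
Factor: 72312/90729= 2^3*3^ ( - 1) * 17^( - 1)*23^1*131^1*593^( -1 ) =24104/30243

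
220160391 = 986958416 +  - 766798025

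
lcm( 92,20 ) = 460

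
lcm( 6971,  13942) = 13942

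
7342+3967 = 11309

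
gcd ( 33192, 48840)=24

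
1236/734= 1 + 251/367=   1.68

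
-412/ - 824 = 1/2=0.50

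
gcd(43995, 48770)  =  5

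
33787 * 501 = 16927287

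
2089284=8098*258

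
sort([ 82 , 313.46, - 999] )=[-999, 82, 313.46] 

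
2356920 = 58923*40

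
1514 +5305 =6819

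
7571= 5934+1637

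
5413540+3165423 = 8578963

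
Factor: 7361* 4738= 34876418 = 2^1*17^1*23^1*103^1 * 433^1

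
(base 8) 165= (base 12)99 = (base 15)7c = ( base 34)3f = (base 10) 117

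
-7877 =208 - 8085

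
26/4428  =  13/2214=0.01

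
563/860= 563/860 = 0.65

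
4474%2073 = 328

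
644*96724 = 62290256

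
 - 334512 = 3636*( - 92) 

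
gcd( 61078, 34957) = 1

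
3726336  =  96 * 38816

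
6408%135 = 63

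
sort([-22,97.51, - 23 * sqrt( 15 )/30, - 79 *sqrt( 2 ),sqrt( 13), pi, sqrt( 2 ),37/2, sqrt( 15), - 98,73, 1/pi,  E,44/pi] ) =[  -  79*sqrt( 2), - 98, - 22, -23* sqrt( 15)/30,1/pi,sqrt( 2),E,pi,sqrt(13),sqrt( 15),44/pi, 37/2,73, 97.51]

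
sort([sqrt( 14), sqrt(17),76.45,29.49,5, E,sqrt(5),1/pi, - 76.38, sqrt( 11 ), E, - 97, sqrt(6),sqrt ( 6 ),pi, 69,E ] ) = [ - 97,  -  76.38,1/pi,sqrt( 5), sqrt (6 ),sqrt (6),E, E,E, pi,sqrt( 11 ), sqrt(14), sqrt (17 ), 5,  29.49, 69, 76.45]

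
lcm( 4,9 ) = 36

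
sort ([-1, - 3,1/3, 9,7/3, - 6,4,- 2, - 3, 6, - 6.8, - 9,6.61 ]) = [ - 9, - 6.8, - 6, - 3,-3, - 2,-1,  1/3, 7/3,4,6,6.61, 9 ]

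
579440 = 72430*8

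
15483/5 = 3096 + 3/5 = 3096.60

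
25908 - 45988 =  - 20080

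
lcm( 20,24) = 120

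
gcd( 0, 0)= 0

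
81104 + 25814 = 106918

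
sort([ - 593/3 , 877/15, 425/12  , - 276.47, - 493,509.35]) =[- 493 , - 276.47,  -  593/3,425/12,877/15 , 509.35]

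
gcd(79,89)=1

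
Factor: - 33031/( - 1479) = 67/3=3^(  -  1 )*67^1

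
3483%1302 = 879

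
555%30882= 555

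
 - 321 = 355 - 676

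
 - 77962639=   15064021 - 93026660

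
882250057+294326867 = 1176576924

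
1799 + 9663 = 11462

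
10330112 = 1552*6656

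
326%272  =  54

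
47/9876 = 47/9876 = 0.00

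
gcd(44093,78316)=7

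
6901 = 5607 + 1294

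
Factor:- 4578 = -2^1*3^1*7^1 *109^1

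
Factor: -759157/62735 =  - 5^( - 1)*7^2*12547^( - 1 )*15493^1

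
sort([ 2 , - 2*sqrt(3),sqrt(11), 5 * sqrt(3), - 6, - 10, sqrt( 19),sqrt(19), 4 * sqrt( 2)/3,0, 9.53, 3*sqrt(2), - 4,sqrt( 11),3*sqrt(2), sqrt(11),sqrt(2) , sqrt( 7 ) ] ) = [ - 10, -6, - 4, - 2 * sqrt ( 3), 0,sqrt (2),4*sqrt( 2)/3, 2,sqrt( 7) , sqrt( 11),sqrt( 11), sqrt( 11),  3 * sqrt( 2),3*sqrt(2),sqrt(19), sqrt(19) , 5*sqrt(3),9.53]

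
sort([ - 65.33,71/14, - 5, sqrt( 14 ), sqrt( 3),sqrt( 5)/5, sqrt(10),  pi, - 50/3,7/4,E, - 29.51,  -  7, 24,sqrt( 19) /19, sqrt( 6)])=[ - 65.33, - 29.51,-50/3, - 7, - 5, sqrt ( 19 )/19,sqrt(5 )/5, sqrt ( 3),7/4, sqrt( 6), E, pi,sqrt(10),sqrt( 14), 71/14,24]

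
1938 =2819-881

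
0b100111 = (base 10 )39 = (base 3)1110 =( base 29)1a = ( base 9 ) 43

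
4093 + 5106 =9199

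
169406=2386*71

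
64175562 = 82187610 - 18012048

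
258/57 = 4 + 10/19 = 4.53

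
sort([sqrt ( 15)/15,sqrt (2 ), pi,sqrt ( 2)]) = [ sqrt(15)/15,  sqrt( 2), sqrt (2), pi]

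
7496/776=9 + 64/97= 9.66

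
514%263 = 251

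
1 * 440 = 440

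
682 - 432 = 250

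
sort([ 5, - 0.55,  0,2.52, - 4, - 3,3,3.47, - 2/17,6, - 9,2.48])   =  [ - 9, - 4, - 3, - 0.55, - 2/17,0,  2.48, 2.52,3,3.47, 5, 6]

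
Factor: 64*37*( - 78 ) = - 2^7*3^1* 13^1 * 37^1 = - 184704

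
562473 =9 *62497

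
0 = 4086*0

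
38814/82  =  19407/41 = 473.34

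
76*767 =58292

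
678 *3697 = 2506566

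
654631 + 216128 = 870759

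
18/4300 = 9/2150 = 0.00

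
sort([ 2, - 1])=[ - 1, 2 ] 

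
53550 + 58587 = 112137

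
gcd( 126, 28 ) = 14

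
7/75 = 7/75 = 0.09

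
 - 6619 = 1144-7763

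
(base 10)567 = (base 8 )1067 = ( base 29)JG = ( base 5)4232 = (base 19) 1ag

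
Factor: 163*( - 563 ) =-91769 = -163^1*563^1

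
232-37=195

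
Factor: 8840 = 2^3*5^1*13^1*17^1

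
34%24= 10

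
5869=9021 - 3152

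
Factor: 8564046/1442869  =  2^1*3^1*1427341^1 * 1442869^ ( - 1 ) 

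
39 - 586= - 547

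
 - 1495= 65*( - 23) 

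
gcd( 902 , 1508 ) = 2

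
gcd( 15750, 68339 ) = 1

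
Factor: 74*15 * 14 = 2^2 * 3^1*5^1*7^1*37^1 = 15540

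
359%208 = 151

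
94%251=94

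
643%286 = 71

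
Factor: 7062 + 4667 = 37^1*317^1 = 11729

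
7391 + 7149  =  14540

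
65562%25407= 14748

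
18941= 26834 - 7893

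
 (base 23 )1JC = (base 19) 2d9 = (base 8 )1722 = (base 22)20A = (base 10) 978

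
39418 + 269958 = 309376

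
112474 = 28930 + 83544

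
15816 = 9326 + 6490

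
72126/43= 1677+15/43 = 1677.35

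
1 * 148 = 148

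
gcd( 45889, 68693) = 1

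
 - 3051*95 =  - 289845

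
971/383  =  971/383= 2.54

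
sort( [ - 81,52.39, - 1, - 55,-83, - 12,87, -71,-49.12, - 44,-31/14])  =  [ - 83 , - 81, - 71 , - 55, - 49.12, - 44, - 12, - 31/14,- 1,52.39, 87] 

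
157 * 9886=1552102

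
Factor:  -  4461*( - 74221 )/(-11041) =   -  331099881/11041 = -3^1 *7^1*23^1*61^(  -  1) * 181^(-1 ) * 461^1*1487^1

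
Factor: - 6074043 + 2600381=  - 3473662= - 2^1*1736831^1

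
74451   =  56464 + 17987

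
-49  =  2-51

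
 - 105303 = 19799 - 125102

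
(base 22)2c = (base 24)28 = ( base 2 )111000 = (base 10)56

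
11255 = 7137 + 4118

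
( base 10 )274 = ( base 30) 94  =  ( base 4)10102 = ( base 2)100010010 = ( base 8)422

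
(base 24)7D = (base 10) 181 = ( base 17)ab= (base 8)265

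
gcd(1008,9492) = 84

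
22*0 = 0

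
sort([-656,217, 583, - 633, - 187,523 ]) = [-656, - 633,-187,217, 523, 583]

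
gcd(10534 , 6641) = 229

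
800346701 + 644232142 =1444578843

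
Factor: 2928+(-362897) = -359969 = - 179^1 * 2011^1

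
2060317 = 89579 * 23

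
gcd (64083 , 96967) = 1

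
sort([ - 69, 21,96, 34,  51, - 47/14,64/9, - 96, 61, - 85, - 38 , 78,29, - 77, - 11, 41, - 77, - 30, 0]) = [ - 96,-85, - 77,-77, - 69, - 38, - 30, - 11, - 47/14,0, 64/9,21,29,34,41,51,61 , 78,96]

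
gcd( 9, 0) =9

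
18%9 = 0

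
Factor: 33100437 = 3^1*569^1*19391^1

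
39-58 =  - 19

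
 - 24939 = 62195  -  87134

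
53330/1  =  53330 = 53330.00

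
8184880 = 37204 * 220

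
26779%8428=1495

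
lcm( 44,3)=132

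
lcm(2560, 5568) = 222720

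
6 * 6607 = 39642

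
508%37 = 27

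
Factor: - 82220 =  - 2^2*5^1 *4111^1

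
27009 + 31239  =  58248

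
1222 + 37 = 1259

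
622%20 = 2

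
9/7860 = 3/2620= 0.00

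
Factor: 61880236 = 2^2 * 11^1*787^1*1787^1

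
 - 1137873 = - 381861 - 756012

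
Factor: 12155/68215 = 2431/13643 = 7^( - 1 )*11^1*13^1*17^1 * 1949^( - 1 )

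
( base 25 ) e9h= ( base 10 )8992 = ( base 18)19DA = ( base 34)7qg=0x2320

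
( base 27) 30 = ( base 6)213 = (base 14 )5b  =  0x51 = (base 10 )81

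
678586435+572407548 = 1250993983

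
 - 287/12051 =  - 1 + 11764/12051 =- 0.02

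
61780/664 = 93+7/166 = 93.04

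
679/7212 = 679/7212  =  0.09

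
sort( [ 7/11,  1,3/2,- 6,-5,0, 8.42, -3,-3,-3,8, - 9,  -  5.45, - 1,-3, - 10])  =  [ - 10, - 9,-6, - 5.45, - 5,  -  3,-3, - 3,-3,-1,  0, 7/11,1,3/2,8,8.42]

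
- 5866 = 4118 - 9984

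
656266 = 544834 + 111432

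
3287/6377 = 3287/6377 = 0.52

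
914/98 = 457/49 = 9.33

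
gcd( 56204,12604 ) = 4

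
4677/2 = 2338 + 1/2 = 2338.50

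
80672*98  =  7905856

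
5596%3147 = 2449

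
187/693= 17/63 = 0.27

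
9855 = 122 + 9733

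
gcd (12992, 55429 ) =1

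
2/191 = 2/191=0.01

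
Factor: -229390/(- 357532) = 145/226 = 2^(- 1)*5^1*29^1*113^( - 1)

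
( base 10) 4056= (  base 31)46Q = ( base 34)3ha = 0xFD8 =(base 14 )169A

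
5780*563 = 3254140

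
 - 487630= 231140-718770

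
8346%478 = 220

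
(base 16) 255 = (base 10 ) 597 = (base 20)19h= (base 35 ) H2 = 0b1001010101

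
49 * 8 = 392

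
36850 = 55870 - 19020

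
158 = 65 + 93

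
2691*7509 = 20206719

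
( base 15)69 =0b1100011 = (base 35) 2t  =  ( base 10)99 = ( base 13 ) 78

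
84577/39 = 84577/39 = 2168.64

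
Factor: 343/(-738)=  - 2^( - 1)*3^( - 2)*7^3*41^( - 1)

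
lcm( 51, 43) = 2193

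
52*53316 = 2772432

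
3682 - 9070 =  - 5388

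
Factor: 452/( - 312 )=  - 113/78 = -2^( - 1) * 3^( - 1)*13^( - 1)*113^1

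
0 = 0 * 3421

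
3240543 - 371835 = 2868708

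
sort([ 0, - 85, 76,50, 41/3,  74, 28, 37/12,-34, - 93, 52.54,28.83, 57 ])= [  -  93, - 85, - 34, 0, 37/12, 41/3, 28,  28.83,50, 52.54,57,74, 76] 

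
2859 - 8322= - 5463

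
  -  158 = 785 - 943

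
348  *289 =100572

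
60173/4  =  60173/4 = 15043.25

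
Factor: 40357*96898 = 3910512586 = 2^1*40357^1 *48449^1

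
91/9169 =91/9169 = 0.01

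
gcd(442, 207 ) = 1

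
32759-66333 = -33574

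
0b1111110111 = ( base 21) 267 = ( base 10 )1015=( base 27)1AG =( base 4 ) 33313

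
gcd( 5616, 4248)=72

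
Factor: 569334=2^1*3^1 * 94889^1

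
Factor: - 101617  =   - 307^1*331^1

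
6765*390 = 2638350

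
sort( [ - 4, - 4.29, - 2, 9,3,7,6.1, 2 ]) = [ - 4.29, - 4, - 2, 2, 3 , 6.1, 7,  9]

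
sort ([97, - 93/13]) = [ -93/13, 97 ]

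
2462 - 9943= -7481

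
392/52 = 7+7/13  =  7.54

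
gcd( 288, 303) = 3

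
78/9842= 39/4921 = 0.01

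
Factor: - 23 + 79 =56 =2^3*7^1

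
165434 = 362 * 457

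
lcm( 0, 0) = 0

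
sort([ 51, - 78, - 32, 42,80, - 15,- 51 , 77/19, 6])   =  [ - 78, - 51 , - 32, - 15,77/19,  6 , 42, 51 , 80]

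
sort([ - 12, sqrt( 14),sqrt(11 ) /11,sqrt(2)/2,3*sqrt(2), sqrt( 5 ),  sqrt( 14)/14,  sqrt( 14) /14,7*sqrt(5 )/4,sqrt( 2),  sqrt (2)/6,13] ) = [ - 12, sqrt( 2 )/6,  sqrt( 14 )/14, sqrt(14) /14,sqrt(11 )/11, sqrt ( 2 ) /2,  sqrt(2 ),  sqrt(5),  sqrt (14 ),7 *sqrt( 5) /4 , 3*sqrt( 2), 13 ]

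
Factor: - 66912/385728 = -17/98= - 2^( - 1) * 7^ ( -2 ) * 17^1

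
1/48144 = 1/48144 = 0.00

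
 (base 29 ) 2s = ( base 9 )105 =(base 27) 35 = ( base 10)86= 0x56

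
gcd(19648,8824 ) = 8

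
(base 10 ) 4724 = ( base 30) 57e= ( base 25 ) 7do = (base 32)4jk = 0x1274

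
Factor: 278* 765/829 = 212670/829 = 2^1*3^2*5^1 * 17^1*139^1*829^( - 1)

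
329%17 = 6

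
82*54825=4495650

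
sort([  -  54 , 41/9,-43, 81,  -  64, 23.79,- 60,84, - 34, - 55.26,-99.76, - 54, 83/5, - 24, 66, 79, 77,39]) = [ - 99.76, - 64 , - 60, -55.26, -54,  -  54, - 43, - 34, -24,41/9,83/5, 23.79, 39,66,77,79 , 81,84 ]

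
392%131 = 130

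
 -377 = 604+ - 981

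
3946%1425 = 1096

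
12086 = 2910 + 9176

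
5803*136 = 789208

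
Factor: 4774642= 2^1*379^1*6299^1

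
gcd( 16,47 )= 1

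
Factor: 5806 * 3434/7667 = 1172812/451 = 2^2*11^(- 1)*41^( - 1) * 101^1*2903^1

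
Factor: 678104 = 2^3*7^1*12109^1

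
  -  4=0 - 4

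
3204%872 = 588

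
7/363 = 7/363 = 0.02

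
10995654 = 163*67458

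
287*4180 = 1199660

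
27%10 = 7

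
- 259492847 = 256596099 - 516088946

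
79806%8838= 264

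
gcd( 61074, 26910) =234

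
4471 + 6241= 10712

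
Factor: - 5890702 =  - 2^1*2945351^1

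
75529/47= 1607 = 1607.00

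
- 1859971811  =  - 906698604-953273207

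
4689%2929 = 1760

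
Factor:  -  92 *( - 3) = 2^2 * 3^1*23^1 = 276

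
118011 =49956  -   - 68055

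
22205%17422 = 4783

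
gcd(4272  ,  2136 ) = 2136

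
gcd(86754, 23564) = 2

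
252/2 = 126 = 126.00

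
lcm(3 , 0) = 0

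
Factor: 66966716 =2^2*19^1*881141^1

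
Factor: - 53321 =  - 71^1 * 751^1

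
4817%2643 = 2174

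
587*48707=28591009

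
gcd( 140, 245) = 35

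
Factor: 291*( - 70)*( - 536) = 2^4*3^1*5^1*7^1*67^1*97^1 = 10918320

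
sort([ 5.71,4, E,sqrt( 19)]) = [ E, 4, sqrt( 19 ), 5.71]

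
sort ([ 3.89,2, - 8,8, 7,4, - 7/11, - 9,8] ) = [ - 9, - 8, - 7/11, 2 , 3.89,4, 7, 8,  8]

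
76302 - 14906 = 61396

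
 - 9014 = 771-9785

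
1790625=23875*75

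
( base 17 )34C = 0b1110110011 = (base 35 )R2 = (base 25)1cm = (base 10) 947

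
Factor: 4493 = 4493^1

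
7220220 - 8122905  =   - 902685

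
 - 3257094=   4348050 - 7605144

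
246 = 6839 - 6593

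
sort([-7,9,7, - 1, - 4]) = [ - 7, - 4, - 1, 7,9 ] 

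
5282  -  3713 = 1569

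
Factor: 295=5^1*59^1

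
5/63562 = 5/63562 = 0.00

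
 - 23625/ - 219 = 107 + 64/73  =  107.88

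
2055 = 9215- 7160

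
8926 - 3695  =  5231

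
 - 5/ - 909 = 5/909  =  0.01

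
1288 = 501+787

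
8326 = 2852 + 5474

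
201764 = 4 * 50441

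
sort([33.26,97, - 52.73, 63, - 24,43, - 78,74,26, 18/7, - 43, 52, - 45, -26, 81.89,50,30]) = [ - 78, - 52.73,-45,  -  43, - 26, - 24,18/7,26,30, 33.26,  43,50,52,63,  74,81.89,97 ]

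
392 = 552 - 160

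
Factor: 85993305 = 3^1*5^1*839^1*6833^1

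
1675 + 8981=10656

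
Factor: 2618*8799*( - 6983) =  - 160858865706 =- 2^1*3^1 * 7^2*11^1* 17^1*419^1*6983^1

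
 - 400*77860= - 31144000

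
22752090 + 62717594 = 85469684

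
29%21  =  8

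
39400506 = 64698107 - 25297601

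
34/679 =34/679 = 0.05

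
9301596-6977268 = 2324328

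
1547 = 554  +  993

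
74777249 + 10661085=85438334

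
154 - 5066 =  - 4912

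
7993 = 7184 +809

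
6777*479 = 3246183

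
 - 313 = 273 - 586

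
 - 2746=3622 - 6368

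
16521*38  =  627798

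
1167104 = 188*6208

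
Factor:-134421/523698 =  - 173/674 = - 2^( - 1 )*173^1*337^(-1)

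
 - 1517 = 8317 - 9834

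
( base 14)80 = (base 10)112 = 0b1110000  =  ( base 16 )70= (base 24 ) 4g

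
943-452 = 491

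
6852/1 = 6852 = 6852.00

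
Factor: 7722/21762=11/31  =  11^1 * 31^( - 1) 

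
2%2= 0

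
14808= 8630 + 6178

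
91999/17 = 5411 + 12/17 = 5411.71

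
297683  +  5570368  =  5868051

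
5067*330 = 1672110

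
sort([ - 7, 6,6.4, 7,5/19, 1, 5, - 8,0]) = [ - 8, - 7 , 0, 5/19,1,5,6, 6.4, 7 ] 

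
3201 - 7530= -4329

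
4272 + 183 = 4455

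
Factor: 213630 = 2^1*3^1 * 5^1*7121^1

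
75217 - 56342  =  18875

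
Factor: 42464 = 2^5*1327^1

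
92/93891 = 92/93891 =0.00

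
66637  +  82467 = 149104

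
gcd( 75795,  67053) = 93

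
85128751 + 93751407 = 178880158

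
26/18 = 1  +  4/9 = 1.44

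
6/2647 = 6/2647 = 0.00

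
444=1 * 444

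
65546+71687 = 137233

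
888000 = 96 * 9250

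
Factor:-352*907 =-319264 = - 2^5*11^1*907^1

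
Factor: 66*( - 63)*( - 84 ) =2^3*3^4*7^2 * 11^1=349272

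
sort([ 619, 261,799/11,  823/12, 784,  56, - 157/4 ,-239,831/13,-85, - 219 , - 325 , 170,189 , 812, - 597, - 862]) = [ - 862, - 597,-325, - 239,-219, - 85,  -  157/4,56,831/13, 823/12,799/11, 170,189,261,619, 784 , 812]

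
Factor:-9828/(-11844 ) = 39/47 = 3^1*13^1* 47^( - 1)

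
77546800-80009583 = -2462783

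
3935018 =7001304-3066286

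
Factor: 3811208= 2^3*476401^1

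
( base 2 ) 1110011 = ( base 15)7A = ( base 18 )67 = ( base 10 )115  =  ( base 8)163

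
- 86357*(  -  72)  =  6217704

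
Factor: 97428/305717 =2^2 *3^1*23^1 * 353^1*305717^(  -  1)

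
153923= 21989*7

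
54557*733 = 39990281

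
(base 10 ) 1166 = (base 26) 1IM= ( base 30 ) 18Q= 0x48E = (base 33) 12B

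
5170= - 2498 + 7668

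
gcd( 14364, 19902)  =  6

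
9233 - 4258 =4975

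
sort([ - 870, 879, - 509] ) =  [ - 870, - 509, 879 ] 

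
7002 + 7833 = 14835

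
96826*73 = 7068298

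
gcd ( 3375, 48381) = 3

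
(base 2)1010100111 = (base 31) ls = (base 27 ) P4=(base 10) 679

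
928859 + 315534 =1244393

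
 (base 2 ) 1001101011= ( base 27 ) mp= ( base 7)1543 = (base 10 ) 619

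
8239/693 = 11 + 8/9  =  11.89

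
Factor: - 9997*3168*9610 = -2^6*3^2*5^1*11^1 * 13^1 *31^2  *  769^1  =  - 304353466560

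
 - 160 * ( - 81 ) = 12960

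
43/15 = 2  +  13/15 = 2.87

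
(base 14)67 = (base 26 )3D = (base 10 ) 91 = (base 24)3J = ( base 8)133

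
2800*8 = 22400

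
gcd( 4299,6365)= 1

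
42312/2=21156= 21156.00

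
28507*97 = 2765179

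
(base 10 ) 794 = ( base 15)37E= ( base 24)192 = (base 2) 1100011010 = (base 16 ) 31A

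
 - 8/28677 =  - 8/28677 =- 0.00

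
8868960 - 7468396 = 1400564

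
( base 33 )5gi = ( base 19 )gb6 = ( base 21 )dc6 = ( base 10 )5991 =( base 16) 1767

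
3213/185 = 17 + 68/185 = 17.37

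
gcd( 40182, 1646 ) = 2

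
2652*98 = 259896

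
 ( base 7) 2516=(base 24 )1F8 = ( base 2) 1110110000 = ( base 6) 4212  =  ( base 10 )944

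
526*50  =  26300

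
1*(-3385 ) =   -  3385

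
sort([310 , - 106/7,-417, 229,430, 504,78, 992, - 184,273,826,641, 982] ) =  [ - 417,- 184 ,-106/7,78,  229,  273, 310,430, 504,641,826, 982,992 ] 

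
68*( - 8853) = -602004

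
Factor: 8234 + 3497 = 11731^1 = 11731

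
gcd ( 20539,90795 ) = 1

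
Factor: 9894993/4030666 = 2^ (-1)*3^1*17^( - 1)*61^1*139^1*389^1*118549^( - 1 )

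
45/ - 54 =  - 5/6 = - 0.83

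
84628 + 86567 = 171195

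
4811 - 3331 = 1480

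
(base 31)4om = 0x1202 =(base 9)6282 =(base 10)4610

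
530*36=19080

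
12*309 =3708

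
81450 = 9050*9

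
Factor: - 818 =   -  2^1*409^1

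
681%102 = 69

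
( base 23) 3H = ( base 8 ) 126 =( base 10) 86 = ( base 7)152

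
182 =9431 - 9249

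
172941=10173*17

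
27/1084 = 27/1084=0.02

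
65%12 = 5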